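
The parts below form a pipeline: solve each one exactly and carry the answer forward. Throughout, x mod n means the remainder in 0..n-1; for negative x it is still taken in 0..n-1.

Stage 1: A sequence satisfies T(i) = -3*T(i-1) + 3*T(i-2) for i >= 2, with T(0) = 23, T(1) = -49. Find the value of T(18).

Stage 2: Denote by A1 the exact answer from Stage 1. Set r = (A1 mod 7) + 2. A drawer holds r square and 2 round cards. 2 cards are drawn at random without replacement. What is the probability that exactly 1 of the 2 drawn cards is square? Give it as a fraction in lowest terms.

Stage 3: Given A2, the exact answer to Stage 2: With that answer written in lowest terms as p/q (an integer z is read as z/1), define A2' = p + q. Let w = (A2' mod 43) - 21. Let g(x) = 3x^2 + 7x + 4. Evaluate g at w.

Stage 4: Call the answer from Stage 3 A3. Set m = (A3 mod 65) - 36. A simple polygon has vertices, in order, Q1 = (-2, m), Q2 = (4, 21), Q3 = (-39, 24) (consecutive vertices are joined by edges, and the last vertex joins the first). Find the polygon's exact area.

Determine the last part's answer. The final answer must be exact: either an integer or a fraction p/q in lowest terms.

1179/2

Stage 1: T(2) = -3*(-49) + 3*(23) = 216; iterating: T(2)=216, T(3)=-795, T(4)=3033, T(5)=-11484, T(6)=43551, T(7)=-165105, T(8)=625968, T(9)=-2373219, T(10)=8997561, T(11)=-34112340, T(12)=129329703, T(13)=-490326129, T(14)=1858967496, T(15)=-7047880875, T(16)=26720545113, T(17)=-101305277964, T(18)=384077469231; answer 384077469231
Stage 2: A1 = 384077469231; r = 3; total draws C(5,2) = 10; favorable C(3,1)*C(2,1) = 6; P = 3/5; answer 3/5
Stage 3: A2 = 3/5; threaded value p + q = 8; w = -13; 3*(-13)^2 + 7*(-13)^1 + 4 = (507) + (-91) + (4) = 420; answer 420
Stage 4: A3 = 420; m = -6; cross terms: (-2*21 - 4*-6)=-18, (4*24 - -39*21)=915, (-39*-6 - -2*24)=282; twice the area = |1179| = 1179; area = 1179/2; answer 1179/2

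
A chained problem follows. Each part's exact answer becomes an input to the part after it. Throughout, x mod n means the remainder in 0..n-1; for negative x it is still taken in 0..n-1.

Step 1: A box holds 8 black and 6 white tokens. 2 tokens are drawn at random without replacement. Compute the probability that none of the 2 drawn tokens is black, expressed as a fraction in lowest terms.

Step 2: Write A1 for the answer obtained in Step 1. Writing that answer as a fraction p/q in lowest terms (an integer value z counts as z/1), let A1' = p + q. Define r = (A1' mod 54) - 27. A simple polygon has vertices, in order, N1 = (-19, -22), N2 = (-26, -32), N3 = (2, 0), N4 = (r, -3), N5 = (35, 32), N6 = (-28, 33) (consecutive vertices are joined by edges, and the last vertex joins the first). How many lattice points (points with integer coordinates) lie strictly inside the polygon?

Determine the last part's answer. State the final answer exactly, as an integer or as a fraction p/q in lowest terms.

Step 1: total draws C(14,2) = 91; favorable C(6,2) = 15; P = 15/91; answer 15/91
Step 2: A1 = 15/91; threaded value p + q = 106; r = 25; cross terms: (-19*-32 - -26*-22)=36, (-26*0 - 2*-32)=64, (2*-3 - 25*0)=-6, (25*32 - 35*-3)=905, (35*33 - -28*32)=2051, (-28*-22 - -19*33)=1243; twice the area = |4293| = 4293; area = 4293/2; boundary points = 1 + 4 + 1 + 5 + 1 + 1 = 13; strictly interior points = area - boundary/2 + 1 = 2141; answer 2141

2141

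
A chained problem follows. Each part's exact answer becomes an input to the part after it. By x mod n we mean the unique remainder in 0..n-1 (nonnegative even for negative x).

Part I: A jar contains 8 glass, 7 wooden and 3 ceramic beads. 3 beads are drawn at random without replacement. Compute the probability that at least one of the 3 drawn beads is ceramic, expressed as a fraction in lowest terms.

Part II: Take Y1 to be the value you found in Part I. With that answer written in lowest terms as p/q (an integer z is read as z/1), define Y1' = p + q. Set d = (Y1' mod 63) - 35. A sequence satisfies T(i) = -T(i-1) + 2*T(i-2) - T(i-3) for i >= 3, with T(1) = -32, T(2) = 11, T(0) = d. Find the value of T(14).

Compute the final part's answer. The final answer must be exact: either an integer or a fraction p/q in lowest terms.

Part I: total draws C(18,3) = 816; complement C(15,3) = 455; favorable 816 - 455 = 361; P = 361/816; answer 361/816
Part II: Y1 = 361/816; threaded value p + q = 1177; d = 8; T(3) = -1*(11) + 2*(-32) - 1*(8) = -83; iterating: T(3)=-83, T(4)=137, T(5)=-314, T(6)=671, T(7)=-1436, T(8)=3092, T(9)=-6635, T(10)=14255, T(11)=-30617, T(12)=65762, T(13)=-141251, T(14)=303392; answer 303392

303392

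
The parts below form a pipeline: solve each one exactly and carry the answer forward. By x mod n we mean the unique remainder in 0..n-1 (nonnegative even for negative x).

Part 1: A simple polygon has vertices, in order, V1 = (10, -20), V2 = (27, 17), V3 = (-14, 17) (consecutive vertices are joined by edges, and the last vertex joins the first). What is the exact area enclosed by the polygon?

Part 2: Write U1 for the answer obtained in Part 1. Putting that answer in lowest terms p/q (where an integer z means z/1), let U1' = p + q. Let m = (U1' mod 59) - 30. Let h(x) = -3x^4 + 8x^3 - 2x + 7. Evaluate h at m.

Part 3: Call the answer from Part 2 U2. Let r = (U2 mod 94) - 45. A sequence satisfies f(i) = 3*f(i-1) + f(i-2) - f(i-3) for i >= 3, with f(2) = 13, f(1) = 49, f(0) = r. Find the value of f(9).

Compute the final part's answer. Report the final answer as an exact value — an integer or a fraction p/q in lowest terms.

Part 1: cross terms: (10*17 - 27*-20)=710, (27*17 - -14*17)=697, (-14*-20 - 10*17)=110; twice the area = |1517| = 1517; area = 1517/2; answer 1517/2
Part 2: U1 = 1517/2; threaded value p + q = 1519; m = 14; -3*(14)^4 + 8*(14)^3 - 2*(14)^1 + 7 = (-115248) + (21952) + (-28) + (7) = -93317; answer -93317
Part 3: U2 = -93317; r = -20; f(3) = 3*(13) + 1*(49) - 1*(-20) = 108; iterating: f(3)=108, f(4)=288, f(5)=959, f(6)=3057, f(7)=9842, f(8)=31624, f(9)=101657; answer 101657

101657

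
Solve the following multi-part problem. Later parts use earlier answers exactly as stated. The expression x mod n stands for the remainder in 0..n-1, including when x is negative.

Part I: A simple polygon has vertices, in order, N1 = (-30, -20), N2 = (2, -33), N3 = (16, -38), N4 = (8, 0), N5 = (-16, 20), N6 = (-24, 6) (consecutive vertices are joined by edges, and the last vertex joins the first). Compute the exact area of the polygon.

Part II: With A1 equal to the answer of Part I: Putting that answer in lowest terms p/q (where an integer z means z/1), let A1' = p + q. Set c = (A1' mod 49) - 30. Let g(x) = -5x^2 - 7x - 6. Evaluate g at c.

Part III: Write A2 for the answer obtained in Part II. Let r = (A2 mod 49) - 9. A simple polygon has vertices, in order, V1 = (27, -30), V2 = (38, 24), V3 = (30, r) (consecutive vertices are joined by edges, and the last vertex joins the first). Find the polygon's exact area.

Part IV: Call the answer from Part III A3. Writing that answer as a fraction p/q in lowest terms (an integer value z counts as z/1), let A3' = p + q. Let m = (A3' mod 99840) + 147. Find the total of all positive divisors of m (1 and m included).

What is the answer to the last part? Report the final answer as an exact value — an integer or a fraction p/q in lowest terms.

Part I: cross terms: (-30*-33 - 2*-20)=1030, (2*-38 - 16*-33)=452, (16*0 - 8*-38)=304, (8*20 - -16*0)=160, (-16*6 - -24*20)=384, (-24*-20 - -30*6)=660; twice the area = |2990| = 2990; area = 1495; answer 1495
Part II: A1 = 1495; threaded value p + q = 1496; c = -4; -5*(-4)^2 - 7*(-4)^1 - 6 = (-80) + (28) + (-6) = -58; answer -58
Part III: A2 = -58; r = 31; cross terms: (27*24 - 38*-30)=1788, (38*31 - 30*24)=458, (30*-30 - 27*31)=-1737; twice the area = |509| = 509; area = 509/2; answer 509/2
Part IV: A3 = 509/2; threaded value p + q = 511; m = 658; 658 = 2 * 7 * 47; sigma = (1 + 2) * (1 + 7) * (1 + 47) = 3 * 8 * 48 = 1152; answer 1152

1152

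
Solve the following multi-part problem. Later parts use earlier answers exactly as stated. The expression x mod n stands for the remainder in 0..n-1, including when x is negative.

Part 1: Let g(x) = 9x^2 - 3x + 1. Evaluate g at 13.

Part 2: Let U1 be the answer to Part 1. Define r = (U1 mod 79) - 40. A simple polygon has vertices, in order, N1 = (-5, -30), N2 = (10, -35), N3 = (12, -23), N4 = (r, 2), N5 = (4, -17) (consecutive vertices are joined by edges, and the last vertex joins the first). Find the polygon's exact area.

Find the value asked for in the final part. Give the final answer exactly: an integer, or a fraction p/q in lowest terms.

Part 1: 9*(13)^2 - 3*(13)^1 + 1 = (1521) + (-39) + (1) = 1483; answer 1483
Part 2: U1 = 1483; r = 21; cross terms: (-5*-35 - 10*-30)=475, (10*-23 - 12*-35)=190, (12*2 - 21*-23)=507, (21*-17 - 4*2)=-365, (4*-30 - -5*-17)=-205; twice the area = |602| = 602; area = 301; answer 301

301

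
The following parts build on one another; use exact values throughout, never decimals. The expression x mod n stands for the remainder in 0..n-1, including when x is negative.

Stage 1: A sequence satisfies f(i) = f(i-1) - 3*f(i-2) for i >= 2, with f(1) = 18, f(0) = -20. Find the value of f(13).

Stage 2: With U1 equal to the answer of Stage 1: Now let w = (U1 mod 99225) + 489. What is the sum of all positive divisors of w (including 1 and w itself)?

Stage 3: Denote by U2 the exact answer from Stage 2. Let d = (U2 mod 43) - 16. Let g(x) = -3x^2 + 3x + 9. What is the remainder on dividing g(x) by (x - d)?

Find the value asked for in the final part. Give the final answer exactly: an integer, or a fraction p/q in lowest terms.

Stage 1: f(2) = 1*(18) - 3*(-20) = 78; iterating: f(2)=78, f(3)=24, f(4)=-210, f(5)=-282, f(6)=348, f(7)=1194, f(8)=150, f(9)=-3432, f(10)=-3882, f(11)=6414, f(12)=18060, f(13)=-1182; answer -1182
Stage 2: U1 = -1182; w = 98532; 98532 = 2^2 * 3^2 * 7 * 17 * 23; sigma = (1 + 2 + 4) * (1 + 3 + 9) * (1 + 7) * (1 + 17) * (1 + 23) = 7 * 13 * 8 * 18 * 24 = 314496; answer 314496
Stage 3: U2 = 314496; d = 21; remainder = value at the root: -3*(21)^2 + 3*(21)^1 + 9 = (-1323) + (63) + (9) = -1251; answer -1251

-1251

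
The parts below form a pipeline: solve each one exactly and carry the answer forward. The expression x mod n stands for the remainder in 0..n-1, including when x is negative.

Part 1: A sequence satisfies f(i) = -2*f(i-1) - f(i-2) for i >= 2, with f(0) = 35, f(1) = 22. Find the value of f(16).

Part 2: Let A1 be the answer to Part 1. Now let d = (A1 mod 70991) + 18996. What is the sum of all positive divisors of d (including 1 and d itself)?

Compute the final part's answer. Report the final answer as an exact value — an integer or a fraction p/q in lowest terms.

195840

Part 1: f(2) = -2*(22) - 1*(35) = -79; iterating: f(2)=-79, f(3)=136, f(4)=-193, f(5)=250, f(6)=-307, f(7)=364, f(8)=-421, f(9)=478, f(10)=-535, f(11)=592, f(12)=-649, f(13)=706, f(14)=-763, f(15)=820, f(16)=-877; answer -877
Part 2: A1 = -877; d = 89110; 89110 = 2 * 5 * 7 * 19 * 67; sigma = (1 + 2) * (1 + 5) * (1 + 7) * (1 + 19) * (1 + 67) = 3 * 6 * 8 * 20 * 68 = 195840; answer 195840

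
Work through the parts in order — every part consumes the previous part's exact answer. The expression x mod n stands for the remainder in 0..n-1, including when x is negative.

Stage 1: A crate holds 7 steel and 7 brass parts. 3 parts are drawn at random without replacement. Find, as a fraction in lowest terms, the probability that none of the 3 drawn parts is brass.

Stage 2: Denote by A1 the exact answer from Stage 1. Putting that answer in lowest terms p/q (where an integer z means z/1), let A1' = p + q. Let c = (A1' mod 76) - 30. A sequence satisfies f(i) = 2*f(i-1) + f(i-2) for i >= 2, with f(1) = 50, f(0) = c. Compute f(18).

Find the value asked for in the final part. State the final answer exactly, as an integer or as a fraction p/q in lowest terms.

167901103

Stage 1: total draws C(14,3) = 364; favorable C(7,3) = 35; P = 5/52; answer 5/52
Stage 2: A1 = 5/52; threaded value p + q = 57; c = 27; f(2) = 2*(50) + 1*(27) = 127; iterating: f(2)=127, f(3)=304, f(4)=735, f(5)=1774, f(6)=4283, f(7)=10340, f(8)=24963, f(9)=60266, f(10)=145495, f(11)=351256, f(12)=848007, f(13)=2047270, f(14)=4942547, f(15)=11932364, f(16)=28807275, f(17)=69546914, f(18)=167901103; answer 167901103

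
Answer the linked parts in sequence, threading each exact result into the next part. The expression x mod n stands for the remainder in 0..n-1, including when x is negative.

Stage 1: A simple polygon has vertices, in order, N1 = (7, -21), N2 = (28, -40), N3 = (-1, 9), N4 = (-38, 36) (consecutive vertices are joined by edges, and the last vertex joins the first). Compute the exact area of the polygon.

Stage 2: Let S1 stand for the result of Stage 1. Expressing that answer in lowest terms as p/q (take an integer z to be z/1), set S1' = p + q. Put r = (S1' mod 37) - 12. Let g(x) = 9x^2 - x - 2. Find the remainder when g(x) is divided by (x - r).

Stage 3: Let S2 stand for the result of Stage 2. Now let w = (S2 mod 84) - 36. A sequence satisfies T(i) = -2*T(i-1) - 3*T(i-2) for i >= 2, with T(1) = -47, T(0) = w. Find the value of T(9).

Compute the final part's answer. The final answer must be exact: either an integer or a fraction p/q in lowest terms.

-1751

Stage 1: cross terms: (7*-40 - 28*-21)=308, (28*9 - -1*-40)=212, (-1*36 - -38*9)=306, (-38*-21 - 7*36)=546; twice the area = |1372| = 1372; area = 686; answer 686
Stage 2: S1 = 686; threaded value p + q = 687; r = 9; remainder = value at the root: 9*(9)^2 - 1*(9)^1 - 2 = (729) + (-9) + (-2) = 718; answer 718
Stage 3: S2 = 718; w = 10; T(2) = -2*(-47) - 3*(10) = 64; iterating: T(2)=64, T(3)=13, T(4)=-218, T(5)=397, T(6)=-140, T(7)=-911, T(8)=2242, T(9)=-1751; answer -1751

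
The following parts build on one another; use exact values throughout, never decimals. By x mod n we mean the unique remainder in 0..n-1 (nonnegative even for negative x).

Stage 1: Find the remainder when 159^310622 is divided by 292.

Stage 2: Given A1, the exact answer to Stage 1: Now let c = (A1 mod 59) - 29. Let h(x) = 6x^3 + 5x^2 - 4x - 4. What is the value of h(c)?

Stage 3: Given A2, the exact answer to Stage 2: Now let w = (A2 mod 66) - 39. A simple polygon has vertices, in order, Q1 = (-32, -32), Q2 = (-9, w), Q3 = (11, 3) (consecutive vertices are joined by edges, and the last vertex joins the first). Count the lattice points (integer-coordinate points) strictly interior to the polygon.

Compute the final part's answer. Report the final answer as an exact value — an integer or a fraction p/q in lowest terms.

Stage 1: squarings mod 292: 159^1=159, 159^2=169, 159^4=237, 159^8=105, 159^16=221, 159^32=77, 159^64=89, 159^128=37, 159^256=201, 159^512=105, 159^1024=221, 159^2048=77, 159^4096=89, 159^8192=37, 159^16384=201, 159^32768=105, 159^65536=221, 159^131072=77, 159^262144=89; 159^310622 = 159^2 * 159^4 * 159^8 * 159^16 * 159^64 * 159^256 * 159^1024 * 159^2048 * 159^4096 * 159^8192 * 159^32768 * 159^262144 = 181 (mod 292); answer 181
Stage 2: A1 = 181; c = -25; 6*(-25)^3 + 5*(-25)^2 - 4*(-25)^1 - 4 = (-93750) + (3125) + (100) + (-4) = -90529; answer -90529
Stage 3: A2 = -90529; w = -16; cross terms: (-32*-16 - -9*-32)=224, (-9*3 - 11*-16)=149, (11*-32 - -32*3)=-256; twice the area = |117| = 117; area = 117/2; boundary points = 1 + 1 + 1 = 3; strictly interior points = area - boundary/2 + 1 = 58; answer 58

58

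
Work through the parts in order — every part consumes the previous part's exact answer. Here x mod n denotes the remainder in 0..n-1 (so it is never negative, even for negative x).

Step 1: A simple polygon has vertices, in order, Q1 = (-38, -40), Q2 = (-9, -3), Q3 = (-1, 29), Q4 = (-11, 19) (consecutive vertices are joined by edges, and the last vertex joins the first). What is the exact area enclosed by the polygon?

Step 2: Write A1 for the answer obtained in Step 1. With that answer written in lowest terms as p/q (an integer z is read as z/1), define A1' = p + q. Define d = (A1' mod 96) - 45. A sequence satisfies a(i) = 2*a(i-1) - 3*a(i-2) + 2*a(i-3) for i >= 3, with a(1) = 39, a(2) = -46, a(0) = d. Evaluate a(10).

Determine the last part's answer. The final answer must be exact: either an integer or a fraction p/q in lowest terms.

Step 1: cross terms: (-38*-3 - -9*-40)=-246, (-9*29 - -1*-3)=-264, (-1*19 - -11*29)=300, (-11*-40 - -38*19)=1162; twice the area = |952| = 952; area = 476; answer 476
Step 2: A1 = 476; threaded value p + q = 477; d = 48; a(3) = 2*(-46) - 3*(39) + 2*(48) = -113; iterating: a(3)=-113, a(4)=-10, a(5)=227, a(6)=258, a(7)=-185, a(8)=-690, a(9)=-309, a(10)=1082; answer 1082

1082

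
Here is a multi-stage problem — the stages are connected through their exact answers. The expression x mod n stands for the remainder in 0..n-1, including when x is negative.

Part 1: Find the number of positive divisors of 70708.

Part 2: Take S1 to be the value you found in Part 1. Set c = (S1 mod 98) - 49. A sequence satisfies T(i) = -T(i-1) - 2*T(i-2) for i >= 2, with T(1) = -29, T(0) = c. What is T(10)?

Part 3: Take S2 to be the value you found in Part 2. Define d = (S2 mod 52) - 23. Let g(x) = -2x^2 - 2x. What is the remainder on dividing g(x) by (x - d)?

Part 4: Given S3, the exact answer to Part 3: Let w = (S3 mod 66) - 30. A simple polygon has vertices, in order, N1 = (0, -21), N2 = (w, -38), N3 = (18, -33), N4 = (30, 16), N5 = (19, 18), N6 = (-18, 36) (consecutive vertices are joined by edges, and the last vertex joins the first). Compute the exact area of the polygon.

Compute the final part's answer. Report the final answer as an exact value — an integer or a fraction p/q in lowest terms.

Part 1: 70708 = 2^2 * 11 * 1607; number of divisors = (2+1) * (1+1) * (1+1) = 12; answer 12
Part 2: S1 = 12; c = -37; T(2) = -1*(-29) - 2*(-37) = 103; iterating: T(2)=103, T(3)=-45, T(4)=-161, T(5)=251, T(6)=71, T(7)=-573, T(8)=431, T(9)=715, T(10)=-1577; answer -1577
Part 3: S2 = -1577; d = 12; remainder = value at the root: -2*(12)^2 - 2*(12)^1 = (-288) + (-24) = -312; answer -312
Part 4: S3 = -312; w = -12; cross terms: (0*-38 - -12*-21)=-252, (-12*-33 - 18*-38)=1080, (18*16 - 30*-33)=1278, (30*18 - 19*16)=236, (19*36 - -18*18)=1008, (-18*-21 - 0*36)=378; twice the area = |3728| = 3728; area = 1864; answer 1864

1864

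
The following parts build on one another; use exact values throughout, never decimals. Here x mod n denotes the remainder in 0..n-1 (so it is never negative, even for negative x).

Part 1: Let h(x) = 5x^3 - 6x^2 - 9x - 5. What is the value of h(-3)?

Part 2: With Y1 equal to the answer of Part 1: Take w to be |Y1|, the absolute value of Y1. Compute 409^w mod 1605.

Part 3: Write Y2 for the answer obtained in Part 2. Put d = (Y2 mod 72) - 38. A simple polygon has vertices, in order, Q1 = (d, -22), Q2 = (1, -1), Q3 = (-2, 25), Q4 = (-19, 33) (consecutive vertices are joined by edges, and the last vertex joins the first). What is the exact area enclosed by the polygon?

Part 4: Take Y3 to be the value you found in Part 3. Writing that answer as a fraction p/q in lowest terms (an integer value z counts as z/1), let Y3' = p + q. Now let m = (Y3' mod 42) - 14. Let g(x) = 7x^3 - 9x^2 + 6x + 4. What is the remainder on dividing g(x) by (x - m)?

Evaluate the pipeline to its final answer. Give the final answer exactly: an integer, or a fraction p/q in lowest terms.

Part 1: 5*(-3)^3 - 6*(-3)^2 - 9*(-3)^1 - 5 = (-135) + (-54) + (27) + (-5) = -167; answer -167
Part 2: Y1 = -167; w = 167; squarings mod 1605: 409^1=409, 409^2=361, 409^4=316, 409^8=346, 409^16=946, 409^32=931, 409^64=61, 409^128=511; 409^167 = 409^1 * 409^2 * 409^4 * 409^32 * 409^128 = 724 (mod 1605); answer 724
Part 3: Y2 = 724; d = -34; cross terms: (-34*-1 - 1*-22)=56, (1*25 - -2*-1)=23, (-2*33 - -19*25)=409, (-19*-22 - -34*33)=1540; twice the area = |2028| = 2028; area = 1014; answer 1014
Part 4: Y3 = 1014; threaded value p + q = 1015; m = -7; remainder = value at the root: 7*(-7)^3 - 9*(-7)^2 + 6*(-7)^1 + 4 = (-2401) + (-441) + (-42) + (4) = -2880; answer -2880

-2880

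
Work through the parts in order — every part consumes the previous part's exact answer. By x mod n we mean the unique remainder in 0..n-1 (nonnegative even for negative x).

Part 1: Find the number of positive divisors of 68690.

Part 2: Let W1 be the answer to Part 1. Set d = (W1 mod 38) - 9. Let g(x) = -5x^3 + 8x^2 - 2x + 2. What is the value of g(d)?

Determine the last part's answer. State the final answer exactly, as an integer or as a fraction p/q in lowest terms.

17

Part 1: 68690 = 2 * 5 * 6869; number of divisors = (1+1) * (1+1) * (1+1) = 8; answer 8
Part 2: W1 = 8; d = -1; -5*(-1)^3 + 8*(-1)^2 - 2*(-1)^1 + 2 = (5) + (8) + (2) + (2) = 17; answer 17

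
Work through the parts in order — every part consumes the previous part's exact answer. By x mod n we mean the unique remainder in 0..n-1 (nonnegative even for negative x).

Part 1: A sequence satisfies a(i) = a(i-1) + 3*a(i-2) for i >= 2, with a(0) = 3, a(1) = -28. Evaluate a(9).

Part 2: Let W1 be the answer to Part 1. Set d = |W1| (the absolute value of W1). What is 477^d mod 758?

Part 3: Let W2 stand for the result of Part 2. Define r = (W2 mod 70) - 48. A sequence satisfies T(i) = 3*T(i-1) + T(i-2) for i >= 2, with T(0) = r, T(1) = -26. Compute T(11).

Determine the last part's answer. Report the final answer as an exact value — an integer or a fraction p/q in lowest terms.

-3721343

Part 1: a(2) = 1*(-28) + 3*(3) = -19; iterating: a(2)=-19, a(3)=-103, a(4)=-160, a(5)=-469, a(6)=-949, a(7)=-2356, a(8)=-5203, a(9)=-12271; answer -12271
Part 2: W1 = -12271; d = 12271; squarings mod 758: 477^1=477, 477^2=129, 477^4=723, 477^8=467, 477^16=543, 477^32=745, 477^64=169, 477^128=515, 477^256=683, 477^512=319, 477^1024=189, 477^2048=95, 477^4096=687, 477^8192=493; 477^12271 = 477^1 * 477^2 * 477^4 * 477^8 * 477^32 * 477^64 * 477^128 * 477^256 * 477^512 * 477^1024 * 477^2048 * 477^8192 = 607 (mod 758); answer 607
Part 3: W2 = 607; r = -1; T(2) = 3*(-26) + 1*(-1) = -79; iterating: T(2)=-79, T(3)=-263, T(4)=-868, T(5)=-2867, T(6)=-9469, T(7)=-31274, T(8)=-103291, T(9)=-341147, T(10)=-1126732, T(11)=-3721343; answer -3721343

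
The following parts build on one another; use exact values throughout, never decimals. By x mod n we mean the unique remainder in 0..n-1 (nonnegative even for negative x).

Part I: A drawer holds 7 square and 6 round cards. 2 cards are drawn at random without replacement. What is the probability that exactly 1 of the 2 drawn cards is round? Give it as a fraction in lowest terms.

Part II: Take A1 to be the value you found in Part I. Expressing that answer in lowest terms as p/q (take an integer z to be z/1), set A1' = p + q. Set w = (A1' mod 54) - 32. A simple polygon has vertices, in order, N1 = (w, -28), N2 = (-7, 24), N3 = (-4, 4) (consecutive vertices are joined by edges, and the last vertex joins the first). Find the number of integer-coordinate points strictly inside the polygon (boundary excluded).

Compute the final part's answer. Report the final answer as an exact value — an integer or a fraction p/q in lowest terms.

124

Part I: total draws C(13,2) = 78; favorable C(6,1)*C(7,1) = 42; P = 7/13; answer 7/13
Part II: A1 = 7/13; threaded value p + q = 20; w = -12; cross terms: (-12*24 - -7*-28)=-484, (-7*4 - -4*24)=68, (-4*-28 - -12*4)=160; twice the area = |-256| = 256; area = 128; boundary points = 1 + 1 + 8 = 10; strictly interior points = area - boundary/2 + 1 = 124; answer 124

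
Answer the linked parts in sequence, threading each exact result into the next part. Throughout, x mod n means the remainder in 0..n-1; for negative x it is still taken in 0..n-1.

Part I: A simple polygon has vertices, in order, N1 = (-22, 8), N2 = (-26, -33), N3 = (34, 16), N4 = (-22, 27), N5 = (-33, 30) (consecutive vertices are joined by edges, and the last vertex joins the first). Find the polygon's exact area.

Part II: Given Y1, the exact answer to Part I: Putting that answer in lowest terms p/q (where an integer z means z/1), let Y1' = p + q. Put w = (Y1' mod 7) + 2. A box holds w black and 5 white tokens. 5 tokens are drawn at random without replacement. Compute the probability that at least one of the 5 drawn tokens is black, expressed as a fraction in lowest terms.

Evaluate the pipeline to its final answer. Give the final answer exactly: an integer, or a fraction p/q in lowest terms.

461/462

Part I: cross terms: (-22*-33 - -26*8)=934, (-26*16 - 34*-33)=706, (34*27 - -22*16)=1270, (-22*30 - -33*27)=231, (-33*8 - -22*30)=396; twice the area = |3537| = 3537; area = 3537/2; answer 3537/2
Part II: Y1 = 3537/2; threaded value p + q = 3539; w = 6; total draws C(11,5) = 462; complement C(5,5) = 1; favorable 462 - 1 = 461; P = 461/462; answer 461/462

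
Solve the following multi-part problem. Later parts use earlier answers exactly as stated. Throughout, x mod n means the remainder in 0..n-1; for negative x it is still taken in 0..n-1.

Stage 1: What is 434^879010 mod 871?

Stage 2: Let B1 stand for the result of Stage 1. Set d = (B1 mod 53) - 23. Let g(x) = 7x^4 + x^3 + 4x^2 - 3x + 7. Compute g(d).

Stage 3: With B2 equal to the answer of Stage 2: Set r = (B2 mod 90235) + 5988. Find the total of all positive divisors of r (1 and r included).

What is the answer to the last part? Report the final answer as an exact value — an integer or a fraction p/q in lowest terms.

11200

Stage 1: squarings mod 871: 434^1=434, 434^2=220, 434^4=495, 434^8=274, 434^16=170, 434^32=157, 434^64=261, 434^128=183, 434^256=391, 434^512=456, 434^1024=638, 434^2048=287, 434^4096=495, 434^8192=274, 434^16384=170, 434^32768=157, 434^65536=261, 434^131072=183, 434^262144=391, 434^524288=456; 434^879010 = 434^2 * 434^32 * 434^128 * 434^256 * 434^2048 * 434^8192 * 434^16384 * 434^65536 * 434^262144 * 434^524288 = 766 (mod 871); answer 766
Stage 2: B1 = 766; d = 1; 7*(1)^4 + 1*(1)^3 + 4*(1)^2 - 3*(1)^1 + 7 = (7) + (1) + (4) + (-3) + (7) = 16; answer 16
Stage 3: B2 = 16; r = 6004; 6004 = 2^2 * 19 * 79; sigma = (1 + 2 + 4) * (1 + 19) * (1 + 79) = 7 * 20 * 80 = 11200; answer 11200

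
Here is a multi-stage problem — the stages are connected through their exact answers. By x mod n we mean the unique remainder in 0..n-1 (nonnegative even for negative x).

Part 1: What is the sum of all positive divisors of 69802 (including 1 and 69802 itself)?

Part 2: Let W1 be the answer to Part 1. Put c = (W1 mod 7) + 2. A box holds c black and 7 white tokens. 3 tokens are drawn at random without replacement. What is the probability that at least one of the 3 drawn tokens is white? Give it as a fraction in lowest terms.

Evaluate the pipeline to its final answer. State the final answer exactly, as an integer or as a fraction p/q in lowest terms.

Part 1: 69802 = 2 * 17 * 2053; sigma = (1 + 2) * (1 + 17) * (1 + 2053) = 3 * 18 * 2054 = 110916; answer 110916
Part 2: W1 = 110916; c = 3; total draws C(10,3) = 120; complement C(3,3) = 1; favorable 120 - 1 = 119; P = 119/120; answer 119/120

119/120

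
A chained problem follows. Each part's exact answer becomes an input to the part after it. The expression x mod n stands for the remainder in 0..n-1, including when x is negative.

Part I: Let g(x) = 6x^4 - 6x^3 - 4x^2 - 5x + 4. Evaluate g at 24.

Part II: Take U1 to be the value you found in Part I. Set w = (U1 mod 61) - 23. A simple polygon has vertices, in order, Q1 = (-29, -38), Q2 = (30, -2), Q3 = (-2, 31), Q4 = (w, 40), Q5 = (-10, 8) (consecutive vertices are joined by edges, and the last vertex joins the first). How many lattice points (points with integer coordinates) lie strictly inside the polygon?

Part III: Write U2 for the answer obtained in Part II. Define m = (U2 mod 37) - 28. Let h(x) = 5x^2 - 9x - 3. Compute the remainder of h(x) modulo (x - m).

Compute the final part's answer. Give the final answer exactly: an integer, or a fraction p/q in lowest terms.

Part I: 6*(24)^4 - 6*(24)^3 - 4*(24)^2 - 5*(24)^1 + 4 = (1990656) + (-82944) + (-2304) + (-120) + (4) = 1905292; answer 1905292
Part II: U1 = 1905292; w = -5; cross terms: (-29*-2 - 30*-38)=1198, (30*31 - -2*-2)=926, (-2*40 - -5*31)=75, (-5*8 - -10*40)=360, (-10*-38 - -29*8)=612; twice the area = |3171| = 3171; area = 3171/2; boundary points = 1 + 1 + 3 + 1 + 1 = 7; strictly interior points = area - boundary/2 + 1 = 1583; answer 1583
Part III: U2 = 1583; m = 1; remainder = value at the root: 5*(1)^2 - 9*(1)^1 - 3 = (5) + (-9) + (-3) = -7; answer -7

-7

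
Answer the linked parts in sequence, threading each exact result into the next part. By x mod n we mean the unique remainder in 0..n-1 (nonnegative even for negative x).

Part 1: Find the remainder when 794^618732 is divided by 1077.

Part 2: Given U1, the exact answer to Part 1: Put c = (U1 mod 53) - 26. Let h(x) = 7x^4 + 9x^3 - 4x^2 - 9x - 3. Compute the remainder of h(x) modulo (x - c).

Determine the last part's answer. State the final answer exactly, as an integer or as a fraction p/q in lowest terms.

Part 1: squarings mod 1077: 794^1=794, 794^2=391, 794^4=1024, 794^8=655, 794^16=379, 794^32=400, 794^64=604, 794^128=790, 794^256=517, 794^512=193, 794^1024=631, 794^2048=748, 794^4096=541, 794^8192=814, 794^16384=241, 794^32768=1000, 794^65536=544, 794^131072=838, 794^262144=40, 794^524288=523; 794^618732 = 794^4 * 794^8 * 794^32 * 794^64 * 794^128 * 794^4096 * 794^8192 * 794^16384 * 794^65536 * 794^524288 = 1039 (mod 1077); answer 1039
Part 2: U1 = 1039; c = 6; remainder = value at the root: 7*(6)^4 + 9*(6)^3 - 4*(6)^2 - 9*(6)^1 - 3 = (9072) + (1944) + (-144) + (-54) + (-3) = 10815; answer 10815

10815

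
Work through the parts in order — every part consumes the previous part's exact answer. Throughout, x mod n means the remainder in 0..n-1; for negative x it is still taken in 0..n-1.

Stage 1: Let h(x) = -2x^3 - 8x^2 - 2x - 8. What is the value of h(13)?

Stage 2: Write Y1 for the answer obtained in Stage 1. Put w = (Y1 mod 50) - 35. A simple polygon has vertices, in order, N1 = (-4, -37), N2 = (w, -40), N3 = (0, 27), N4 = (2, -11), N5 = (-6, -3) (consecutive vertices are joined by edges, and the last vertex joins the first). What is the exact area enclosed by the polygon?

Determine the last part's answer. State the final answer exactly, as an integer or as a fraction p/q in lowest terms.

358

Stage 1: -2*(13)^3 - 8*(13)^2 - 2*(13)^1 - 8 = (-4394) + (-1352) + (-26) + (-8) = -5780; answer -5780
Stage 2: Y1 = -5780; w = -15; cross terms: (-4*-40 - -15*-37)=-395, (-15*27 - 0*-40)=-405, (0*-11 - 2*27)=-54, (2*-3 - -6*-11)=-72, (-6*-37 - -4*-3)=210; twice the area = |-716| = 716; area = 358; answer 358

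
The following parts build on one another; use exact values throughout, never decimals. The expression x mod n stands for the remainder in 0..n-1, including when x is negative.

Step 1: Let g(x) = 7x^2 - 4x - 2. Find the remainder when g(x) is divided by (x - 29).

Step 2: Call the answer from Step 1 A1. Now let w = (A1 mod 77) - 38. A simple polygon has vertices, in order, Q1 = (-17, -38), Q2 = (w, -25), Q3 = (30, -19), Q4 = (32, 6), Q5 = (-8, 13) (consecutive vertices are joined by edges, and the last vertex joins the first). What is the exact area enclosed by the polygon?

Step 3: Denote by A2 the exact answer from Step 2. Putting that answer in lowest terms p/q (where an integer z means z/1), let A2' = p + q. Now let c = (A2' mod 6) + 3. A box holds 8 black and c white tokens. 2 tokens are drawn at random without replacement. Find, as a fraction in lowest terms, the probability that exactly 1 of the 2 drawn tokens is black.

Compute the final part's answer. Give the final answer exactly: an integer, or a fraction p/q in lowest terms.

Step 1: remainder = value at the root: 7*(29)^2 - 4*(29)^1 - 2 = (5887) + (-116) + (-2) = 5769; answer 5769
Step 2: A1 = 5769; w = 33; cross terms: (-17*-25 - 33*-38)=1679, (33*-19 - 30*-25)=123, (30*6 - 32*-19)=788, (32*13 - -8*6)=464, (-8*-38 - -17*13)=525; twice the area = |3579| = 3579; area = 3579/2; answer 3579/2
Step 3: A2 = 3579/2; threaded value p + q = 3581; c = 8; total draws C(16,2) = 120; favorable C(8,1)*C(8,1) = 64; P = 8/15; answer 8/15

8/15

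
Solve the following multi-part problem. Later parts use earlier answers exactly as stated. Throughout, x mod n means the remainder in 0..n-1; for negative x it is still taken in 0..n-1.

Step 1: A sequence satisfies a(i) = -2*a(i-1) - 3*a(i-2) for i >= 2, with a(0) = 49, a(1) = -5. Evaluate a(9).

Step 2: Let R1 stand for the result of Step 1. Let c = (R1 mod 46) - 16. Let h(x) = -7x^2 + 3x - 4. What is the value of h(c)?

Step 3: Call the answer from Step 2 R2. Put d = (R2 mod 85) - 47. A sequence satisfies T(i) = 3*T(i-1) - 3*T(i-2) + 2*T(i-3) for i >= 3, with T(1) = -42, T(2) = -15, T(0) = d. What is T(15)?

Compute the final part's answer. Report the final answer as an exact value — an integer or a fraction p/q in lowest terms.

611659

Step 1: a(2) = -2*(-5) - 3*(49) = -137; iterating: a(2)=-137, a(3)=289, a(4)=-167, a(5)=-533, a(6)=1567, a(7)=-1535, a(8)=-1631, a(9)=7867; answer 7867
Step 2: R1 = 7867; c = -15; -7*(-15)^2 + 3*(-15)^1 - 4 = (-1575) + (-45) + (-4) = -1624; answer -1624
Step 3: R2 = -1624; d = 29; T(3) = 3*(-15) - 3*(-42) + 2*(29) = 139; iterating: T(3)=139, T(4)=378, T(5)=687, T(6)=1205, T(7)=2310, T(8)=4689, T(9)=9547, T(10)=19194, T(11)=38319, T(12)=76469, T(13)=152838, T(14)=305745, T(15)=611659; answer 611659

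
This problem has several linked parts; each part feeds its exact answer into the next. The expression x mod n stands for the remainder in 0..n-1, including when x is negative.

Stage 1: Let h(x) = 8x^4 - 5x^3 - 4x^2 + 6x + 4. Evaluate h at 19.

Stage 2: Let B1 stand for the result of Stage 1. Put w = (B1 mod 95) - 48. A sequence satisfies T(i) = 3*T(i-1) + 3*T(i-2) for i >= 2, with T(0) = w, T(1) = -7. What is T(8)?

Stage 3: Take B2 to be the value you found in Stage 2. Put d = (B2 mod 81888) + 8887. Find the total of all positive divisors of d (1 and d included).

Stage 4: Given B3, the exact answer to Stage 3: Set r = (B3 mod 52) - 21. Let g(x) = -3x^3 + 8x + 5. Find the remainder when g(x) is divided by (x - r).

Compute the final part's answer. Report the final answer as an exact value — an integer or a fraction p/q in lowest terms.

-968

Stage 1: 8*(19)^4 - 5*(19)^3 - 4*(19)^2 + 6*(19)^1 + 4 = (1042568) + (-34295) + (-1444) + (114) + (4) = 1006947; answer 1006947
Stage 2: B1 = 1006947; w = -6; T(2) = 3*(-7) + 3*(-6) = -39; iterating: T(2)=-39, T(3)=-138, T(4)=-531, T(5)=-2007, T(6)=-7614, T(7)=-28863, T(8)=-109431; answer -109431
Stage 3: B2 = -109431; d = 63232; 63232 = 2^8 * 13 * 19; sigma = (1 + 2 + 4 + 8 + 16 + 32 + 64 + 128 + 256) * (1 + 13) * (1 + 19) = 511 * 14 * 20 = 143080; answer 143080
Stage 4: B3 = 143080; r = 7; remainder = value at the root: -3*(7)^3 + 8*(7)^1 + 5 = (-1029) + (56) + (5) = -968; answer -968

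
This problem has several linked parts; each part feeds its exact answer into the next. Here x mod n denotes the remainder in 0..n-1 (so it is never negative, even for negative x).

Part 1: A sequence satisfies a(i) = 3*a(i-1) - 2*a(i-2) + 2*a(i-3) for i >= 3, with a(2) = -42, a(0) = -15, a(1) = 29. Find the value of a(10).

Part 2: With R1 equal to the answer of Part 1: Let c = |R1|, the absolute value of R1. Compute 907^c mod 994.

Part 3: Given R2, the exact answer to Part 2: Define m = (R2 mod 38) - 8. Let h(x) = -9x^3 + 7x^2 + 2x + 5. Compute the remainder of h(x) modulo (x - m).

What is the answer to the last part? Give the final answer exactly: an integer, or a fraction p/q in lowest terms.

Part 1: a(3) = 3*(-42) - 2*(29) + 2*(-15) = -214; iterating: a(3)=-214, a(4)=-500, a(5)=-1156, a(6)=-2896, a(7)=-7376, a(8)=-18648, a(9)=-46984, a(10)=-118408; answer -118408
Part 2: R1 = -118408; c = 118408; squarings mod 994: 907^1=907, 907^2=611, 907^4=571, 907^8=9, 907^16=81, 907^32=597, 907^64=557, 907^128=121, 907^256=725, 907^512=793, 907^1024=641, 907^2048=359, 907^4096=655, 907^8192=611, 907^16384=571, 907^32768=9, 907^65536=81; 907^118408 = 907^8 * 907^128 * 907^512 * 907^1024 * 907^2048 * 907^16384 * 907^32768 * 907^65536 = 333 (mod 994); answer 333
Part 3: R2 = 333; m = 21; remainder = value at the root: -9*(21)^3 + 7*(21)^2 + 2*(21)^1 + 5 = (-83349) + (3087) + (42) + (5) = -80215; answer -80215

-80215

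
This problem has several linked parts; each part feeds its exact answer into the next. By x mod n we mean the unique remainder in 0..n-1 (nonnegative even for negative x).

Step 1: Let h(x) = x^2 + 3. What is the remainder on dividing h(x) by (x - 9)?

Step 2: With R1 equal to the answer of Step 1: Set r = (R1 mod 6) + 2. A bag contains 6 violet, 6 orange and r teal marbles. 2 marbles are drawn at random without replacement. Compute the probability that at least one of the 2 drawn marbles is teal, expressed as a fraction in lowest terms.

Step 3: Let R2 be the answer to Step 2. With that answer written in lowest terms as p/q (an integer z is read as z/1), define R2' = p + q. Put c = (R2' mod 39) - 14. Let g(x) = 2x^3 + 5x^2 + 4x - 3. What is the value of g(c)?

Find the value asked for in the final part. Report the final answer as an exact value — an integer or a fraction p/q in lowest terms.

Step 1: remainder = value at the root: 1*(9)^2 + 3 = (81) + (3) = 84; answer 84
Step 2: R1 = 84; r = 2; total draws C(14,2) = 91; complement C(12,2) = 66; favorable 91 - 66 = 25; P = 25/91; answer 25/91
Step 3: R2 = 25/91; threaded value p + q = 116; c = 24; 2*(24)^3 + 5*(24)^2 + 4*(24)^1 - 3 = (27648) + (2880) + (96) + (-3) = 30621; answer 30621

30621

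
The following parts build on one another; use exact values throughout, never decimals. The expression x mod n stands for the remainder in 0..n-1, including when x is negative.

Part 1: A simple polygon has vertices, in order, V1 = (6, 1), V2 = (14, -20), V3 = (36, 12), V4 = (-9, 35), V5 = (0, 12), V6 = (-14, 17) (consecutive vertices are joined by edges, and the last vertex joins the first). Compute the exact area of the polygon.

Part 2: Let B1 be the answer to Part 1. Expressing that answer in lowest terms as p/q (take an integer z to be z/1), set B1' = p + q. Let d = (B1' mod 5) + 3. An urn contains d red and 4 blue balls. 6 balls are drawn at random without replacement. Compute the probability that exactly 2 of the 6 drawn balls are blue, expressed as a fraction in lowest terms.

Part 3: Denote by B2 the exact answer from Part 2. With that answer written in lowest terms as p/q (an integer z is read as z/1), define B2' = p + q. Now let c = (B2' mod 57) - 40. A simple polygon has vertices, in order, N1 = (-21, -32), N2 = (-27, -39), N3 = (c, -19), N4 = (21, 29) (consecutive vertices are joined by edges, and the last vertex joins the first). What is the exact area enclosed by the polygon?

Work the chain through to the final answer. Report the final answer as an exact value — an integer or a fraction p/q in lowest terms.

414

Part 1: cross terms: (6*-20 - 14*1)=-134, (14*12 - 36*-20)=888, (36*35 - -9*12)=1368, (-9*12 - 0*35)=-108, (0*17 - -14*12)=168, (-14*1 - 6*17)=-116; twice the area = |2066| = 2066; area = 1033; answer 1033
Part 2: B1 = 1033; threaded value p + q = 1034; d = 7; total draws C(11,6) = 462; favorable C(4,2)*C(7,4) = 210; P = 5/11; answer 5/11
Part 3: B2 = 5/11; threaded value p + q = 16; c = -24; cross terms: (-21*-39 - -27*-32)=-45, (-27*-19 - -24*-39)=-423, (-24*29 - 21*-19)=-297, (21*-32 - -21*29)=-63; twice the area = |-828| = 828; area = 414; answer 414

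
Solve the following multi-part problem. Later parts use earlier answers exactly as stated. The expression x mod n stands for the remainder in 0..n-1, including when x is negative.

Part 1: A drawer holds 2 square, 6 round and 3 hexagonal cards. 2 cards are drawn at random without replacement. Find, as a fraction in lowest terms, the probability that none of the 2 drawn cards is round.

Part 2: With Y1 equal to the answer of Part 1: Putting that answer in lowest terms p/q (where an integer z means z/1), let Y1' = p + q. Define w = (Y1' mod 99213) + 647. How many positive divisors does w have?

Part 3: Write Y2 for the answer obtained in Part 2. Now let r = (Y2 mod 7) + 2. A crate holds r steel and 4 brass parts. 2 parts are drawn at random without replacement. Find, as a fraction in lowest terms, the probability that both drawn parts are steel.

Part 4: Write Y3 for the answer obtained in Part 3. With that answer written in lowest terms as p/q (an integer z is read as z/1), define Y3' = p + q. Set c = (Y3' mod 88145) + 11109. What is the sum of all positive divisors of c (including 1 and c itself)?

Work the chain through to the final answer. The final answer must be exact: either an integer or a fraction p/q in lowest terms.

Part 1: total draws C(11,2) = 55; favorable C(5,2) = 10; P = 2/11; answer 2/11
Part 2: Y1 = 2/11; threaded value p + q = 13; w = 660; 660 = 2^2 * 3 * 5 * 11; number of divisors = (2+1) * (1+1) * (1+1) * (1+1) = 24; answer 24
Part 3: Y2 = 24; r = 5; total draws C(9,2) = 36; favorable C(5,2) = 10; P = 5/18; answer 5/18
Part 4: Y3 = 5/18; threaded value p + q = 23; c = 11132; 11132 = 2^2 * 11^2 * 23; sigma = (1 + 2 + 4) * (1 + 11 + 121) * (1 + 23) = 7 * 133 * 24 = 22344; answer 22344

22344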